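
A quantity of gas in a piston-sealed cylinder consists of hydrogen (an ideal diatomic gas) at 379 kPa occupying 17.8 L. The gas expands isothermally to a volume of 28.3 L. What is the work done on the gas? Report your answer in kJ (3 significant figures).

Isothermal: W = nRT ln(V₂/V₁) = P₁V₁ ln(V₂/V₁).
P₁V₁ = (379 kPa)(17.8 L) = 6746 J.
W = 6746 × ln(28.3/17.8) = 6746 × 0.4637
W_by_gas = 3128 J; work on gas = −W_by = -3128 J.

W ≈ -3.13 kJ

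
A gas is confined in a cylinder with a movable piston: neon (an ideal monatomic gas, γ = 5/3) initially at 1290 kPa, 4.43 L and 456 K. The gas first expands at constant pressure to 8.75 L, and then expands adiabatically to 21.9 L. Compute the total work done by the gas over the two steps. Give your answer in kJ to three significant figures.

Step 1 (isobaric): W = PΔV = (1290 kPa)(8.75 − 4.43 L) = 5573 J.
After step 1: P = 1290 kPa, V = 8.75 L, T = 900.7 K.
Step 2 (adiabatic): W = (P₁V₁ − P₂V₂)/(γ−1) = (11288 − 6123)/0.667 = 7747 J.
W_total = 5573 + 7747 = 13319 J.

W_total ≈ 13.3 kJ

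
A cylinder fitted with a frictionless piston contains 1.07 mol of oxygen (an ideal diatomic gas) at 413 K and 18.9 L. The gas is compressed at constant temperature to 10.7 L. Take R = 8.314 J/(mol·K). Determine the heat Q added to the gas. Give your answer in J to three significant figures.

Q ≈ -2090 J

Isothermal ⇒ ΔU = 0, so Q = W = nRT ln(V₂/V₁).
Q = (1.07)(8.314)(413) ln(10.7/18.9) = 3674 × -0.5689 = -2090 J.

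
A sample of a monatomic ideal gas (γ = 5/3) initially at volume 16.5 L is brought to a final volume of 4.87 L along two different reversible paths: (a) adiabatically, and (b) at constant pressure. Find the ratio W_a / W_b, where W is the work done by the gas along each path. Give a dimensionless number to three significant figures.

W_a / W_b ≈ 2.67

Path (a) adiabatic: W = P₁V₁(1 − (V₁/V₂)^(γ−1))/(γ−1) → W_a/(P₁V₁) = -1.884.
Path (b) isobaric: W = P₁(V₂ − V₁) → W_b/(P₁V₁) = -0.7048.
W_a / W_b = -1.884 / -0.7048 = 2.673.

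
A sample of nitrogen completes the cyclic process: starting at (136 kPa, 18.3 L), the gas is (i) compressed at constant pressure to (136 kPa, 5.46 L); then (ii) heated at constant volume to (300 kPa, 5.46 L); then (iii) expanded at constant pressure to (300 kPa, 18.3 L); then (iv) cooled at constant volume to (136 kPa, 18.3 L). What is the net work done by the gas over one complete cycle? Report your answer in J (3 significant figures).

Constant-volume legs do no work.
W(i) = (136)(5.46 − 18.3) = -1746 J; W(iii) = (300)(18.3 − 5.46) = 3852 J.
W_net = -1746 + 3852 = 2106 J (the clockwise enclosed area).

W_net ≈ 2110 J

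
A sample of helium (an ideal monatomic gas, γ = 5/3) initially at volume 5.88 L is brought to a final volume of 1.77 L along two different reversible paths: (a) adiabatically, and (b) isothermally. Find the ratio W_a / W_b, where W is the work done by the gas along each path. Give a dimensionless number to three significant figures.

W_a / W_b ≈ 1.53

Path (a) adiabatic: W = P₁V₁(1 − (V₁/V₂)^(γ−1))/(γ−1) → W_a/(P₁V₁) = -1.84.
Path (b) isothermal: W = P₁V₁ ln(V₂/V₁) → W_b/(P₁V₁) = -1.201.
W_a / W_b = -1.84 / -1.201 = 1.532.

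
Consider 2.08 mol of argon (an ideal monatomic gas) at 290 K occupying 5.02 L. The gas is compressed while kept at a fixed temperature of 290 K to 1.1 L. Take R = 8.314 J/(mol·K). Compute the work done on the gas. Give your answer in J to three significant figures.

Isothermal: W = nRT ln(V₂/V₁).
W = (2.08)(8.314)(290) × ln(1.1/5.02)
  = 5015 × -1.518
W_by_gas = -7613 J; work on gas = −W_by = 7613 J.

W ≈ 7610 J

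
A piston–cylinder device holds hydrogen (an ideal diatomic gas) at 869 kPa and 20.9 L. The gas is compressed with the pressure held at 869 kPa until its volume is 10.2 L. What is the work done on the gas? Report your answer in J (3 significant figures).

W ≈ 9300 J

Isobaric: W = P ΔV.
W = (869 kPa)(10.2 − 20.9 L) = (869)(-10.7) = -9298 J.
Work on gas = −W_by = 9298 J.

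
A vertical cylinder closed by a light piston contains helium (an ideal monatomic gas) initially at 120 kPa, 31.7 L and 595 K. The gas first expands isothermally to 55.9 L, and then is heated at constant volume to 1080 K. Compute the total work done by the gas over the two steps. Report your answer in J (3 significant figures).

W_total ≈ 2160 J

Step 1 (isothermal): W = P₁V₁ ln(V₂/V₁) = (3804) ln(55.9/31.7) = 2158 J.
Step 2 (isochoric): W = 0 (constant volume).
W_total = 2158 + 0 = 2158 J.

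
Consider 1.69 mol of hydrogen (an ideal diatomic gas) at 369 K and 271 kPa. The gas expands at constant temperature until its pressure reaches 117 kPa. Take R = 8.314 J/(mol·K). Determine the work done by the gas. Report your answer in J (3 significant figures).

Isothermal process: W = nRT ln(V₂/V₁) = nRT ln(P₁/P₂).
W = (1.69)(8.314)(369) × ln(271/117)
  = 5185 × ln(2.316) = 5185 × 0.8399
W_by_gas = 4355 J.

W ≈ 4350 J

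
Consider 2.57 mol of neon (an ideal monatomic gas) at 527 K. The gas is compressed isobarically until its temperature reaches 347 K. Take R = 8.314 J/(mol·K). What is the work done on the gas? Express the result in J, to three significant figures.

Isobaric: W = P ΔV = nR ΔT.
W = (2.57)(8.314)(347 − 527) = -3846 J.
Work on gas = −W_by = 3846 J.

W ≈ 3850 J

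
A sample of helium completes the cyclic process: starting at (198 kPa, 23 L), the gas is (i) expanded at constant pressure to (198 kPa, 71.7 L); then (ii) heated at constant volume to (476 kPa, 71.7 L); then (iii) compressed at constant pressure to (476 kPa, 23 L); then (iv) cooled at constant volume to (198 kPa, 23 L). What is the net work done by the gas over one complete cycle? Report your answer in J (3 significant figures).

Constant-volume legs do no work.
W(i) = (198)(71.7 − 23) = 9643 J; W(iii) = (476)(23 − 71.7) = -23181 J.
W_net = 9643 − 23181 = -13539 J (the counter-clockwise enclosed area).

W_net ≈ -13500 J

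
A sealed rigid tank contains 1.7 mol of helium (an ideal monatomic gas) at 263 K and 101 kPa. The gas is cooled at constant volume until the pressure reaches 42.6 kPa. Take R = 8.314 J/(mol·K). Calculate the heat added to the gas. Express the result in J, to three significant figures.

Constant volume ⇒ W = 0, so Q = ΔU = nCᵥΔT with Cᵥ = 3R/2 = 12.47 J/(mol·K).
At constant V, T₂/T₁ = P₂/P₁ ⇒ ΔT = T₁(P₂/P₁ − 1) = 263·(42.6/101 − 1) = -152.1 K.
ΔU = (1.7)(12.47)(-152.1) = -3224 J.

Q ≈ -3220 J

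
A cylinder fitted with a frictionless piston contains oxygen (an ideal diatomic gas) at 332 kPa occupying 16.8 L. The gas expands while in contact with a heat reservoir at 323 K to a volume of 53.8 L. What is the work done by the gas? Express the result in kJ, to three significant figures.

Isothermal: W = nRT ln(V₂/V₁) = P₁V₁ ln(V₂/V₁).
P₁V₁ = (332 kPa)(16.8 L) = 5578 J.
W = 5578 × ln(53.8/16.8) = 5578 × 1.164
W_by_gas = 6492 J.

W ≈ 6.49 kJ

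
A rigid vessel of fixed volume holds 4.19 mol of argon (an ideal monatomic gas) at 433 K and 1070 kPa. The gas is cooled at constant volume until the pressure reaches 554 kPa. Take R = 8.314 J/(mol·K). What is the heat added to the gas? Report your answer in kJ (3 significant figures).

Constant volume ⇒ W = 0, so Q = ΔU = nCᵥΔT with Cᵥ = 3R/2 = 12.47 J/(mol·K).
At constant V, T₂/T₁ = P₂/P₁ ⇒ ΔT = T₁(P₂/P₁ − 1) = 433·(554/1070 − 1) = -208.8 K.
ΔU = (4.19)(12.47)(-208.8) = -10911 J.

Q ≈ -10.9 kJ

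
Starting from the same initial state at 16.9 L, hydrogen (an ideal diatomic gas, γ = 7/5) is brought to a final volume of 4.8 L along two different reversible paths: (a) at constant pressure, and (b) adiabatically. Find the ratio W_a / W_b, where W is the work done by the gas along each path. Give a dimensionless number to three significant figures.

W_a / W_b ≈ 0.438

Path (a) isobaric: W = P₁(V₂ − V₁) → W_a/(P₁V₁) = -0.716.
Path (b) adiabatic: W = P₁V₁(1 − (V₁/V₂)^(γ−1))/(γ−1) → W_b/(P₁V₁) = -1.636.
W_a / W_b = -0.716 / -1.636 = 0.4376.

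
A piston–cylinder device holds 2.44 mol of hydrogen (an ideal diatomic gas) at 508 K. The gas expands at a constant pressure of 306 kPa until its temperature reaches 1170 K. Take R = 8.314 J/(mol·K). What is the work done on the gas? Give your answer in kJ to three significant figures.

Isobaric: W = P ΔV = nR ΔT.
W = (2.44)(8.314)(1170 − 508) = 13429 J.
Work on gas = −W_by = -13429 J.

W ≈ -13.4 kJ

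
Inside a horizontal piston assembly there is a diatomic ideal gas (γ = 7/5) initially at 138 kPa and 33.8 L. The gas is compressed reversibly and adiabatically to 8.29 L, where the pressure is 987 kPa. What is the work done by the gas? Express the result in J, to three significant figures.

W ≈ -8790 J

Adiabatic: W = (P₁V₁ − P₂V₂)/(γ − 1) with γ = 7/5.
P₁V₁ = 4664 J, P₂V₂ = 8182 J.
W = (4664 − 8182) / 0.4 = -8795 J.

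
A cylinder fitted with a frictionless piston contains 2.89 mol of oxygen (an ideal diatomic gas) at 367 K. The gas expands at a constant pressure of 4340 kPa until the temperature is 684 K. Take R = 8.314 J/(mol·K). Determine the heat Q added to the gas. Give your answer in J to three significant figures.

Q ≈ 26700 J

Isobaric: W = nRΔT = (2.89)(8.314)(317) = 7617 J.
ΔU = nCᵥΔT with Cᵥ = 5R/2: ΔU = (2.89)(20.79)(317) = 19042 J.
Q = ΔU + W = 19042 + 7617 = 26658 J.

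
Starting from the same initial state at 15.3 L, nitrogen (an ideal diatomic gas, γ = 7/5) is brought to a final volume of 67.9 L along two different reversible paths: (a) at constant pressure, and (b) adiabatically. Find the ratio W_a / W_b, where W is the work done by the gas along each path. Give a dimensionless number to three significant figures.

W_a / W_b ≈ 3.06

Path (a) isobaric: W = P₁(V₂ − V₁) → W_a/(P₁V₁) = 3.438.
Path (b) adiabatic: W = P₁V₁(1 − (V₁/V₂)^(γ−1))/(γ−1) → W_b/(P₁V₁) = 1.123.
W_a / W_b = 3.438 / 1.123 = 3.063.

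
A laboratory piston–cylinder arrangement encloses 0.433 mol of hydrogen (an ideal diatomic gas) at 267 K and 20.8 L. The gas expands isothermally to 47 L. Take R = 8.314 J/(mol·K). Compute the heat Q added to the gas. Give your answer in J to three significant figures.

Q ≈ 784 J

Isothermal ⇒ ΔU = 0, so Q = W = nRT ln(V₂/V₁).
Q = (0.433)(8.314)(267) ln(47/20.8) = 961.2 × 0.8152 = 783.6 J.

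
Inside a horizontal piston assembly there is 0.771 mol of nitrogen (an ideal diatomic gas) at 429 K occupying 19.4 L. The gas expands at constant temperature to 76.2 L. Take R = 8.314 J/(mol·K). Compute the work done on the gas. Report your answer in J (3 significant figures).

Isothermal: W = nRT ln(V₂/V₁).
W = (0.771)(8.314)(429) × ln(76.2/19.4)
  = 2750 × 1.368
W_by_gas = 3762 J; work on gas = −W_by = -3762 J.

W ≈ -3760 J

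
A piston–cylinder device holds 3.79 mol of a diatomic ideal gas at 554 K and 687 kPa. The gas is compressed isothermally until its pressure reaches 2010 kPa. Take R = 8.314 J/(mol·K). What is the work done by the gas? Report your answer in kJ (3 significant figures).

Isothermal process: W = nRT ln(V₂/V₁) = nRT ln(P₁/P₂).
W = (3.79)(8.314)(554) × ln(687/2010)
  = 17457 × ln(0.3418) = 17457 × -1.074
W_by_gas = -18741 J.

W ≈ -18.7 kJ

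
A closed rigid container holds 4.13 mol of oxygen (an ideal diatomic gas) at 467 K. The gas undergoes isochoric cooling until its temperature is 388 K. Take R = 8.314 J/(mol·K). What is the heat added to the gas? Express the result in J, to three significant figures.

Constant volume ⇒ W = 0, so Q = ΔU = nCᵥΔT with Cᵥ = 5R/2 = 20.79 J/(mol·K).
ΔU = (4.13)(20.79)(388 − 467) = -6782 J.

Q ≈ -6780 J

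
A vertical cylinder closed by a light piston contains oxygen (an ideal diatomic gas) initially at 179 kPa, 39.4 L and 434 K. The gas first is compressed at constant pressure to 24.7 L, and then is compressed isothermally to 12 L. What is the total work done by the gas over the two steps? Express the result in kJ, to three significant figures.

Step 1 (isobaric): W = PΔV = (179 kPa)(24.7 − 39.4 L) = -2631 J.
After step 1: P = 179 kPa, V = 24.7 L, T = 272.1 K.
Step 2 (isothermal): W = P₁V₁ ln(V₂/V₁) = (4421) ln(12/24.7) = -3192 J.
W_total = -2631 − 3192 = -5823 J.

W_total ≈ -5.82 kJ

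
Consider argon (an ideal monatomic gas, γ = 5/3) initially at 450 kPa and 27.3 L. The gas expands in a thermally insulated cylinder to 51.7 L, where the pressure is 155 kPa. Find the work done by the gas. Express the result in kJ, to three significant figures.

W ≈ 6.41 kJ

Adiabatic: W = (P₁V₁ − P₂V₂)/(γ − 1) with γ = 5/3.
P₁V₁ = 12285 J, P₂V₂ = 8014 J.
W = (12285 − 8014) / 0.6667 = 6407 J.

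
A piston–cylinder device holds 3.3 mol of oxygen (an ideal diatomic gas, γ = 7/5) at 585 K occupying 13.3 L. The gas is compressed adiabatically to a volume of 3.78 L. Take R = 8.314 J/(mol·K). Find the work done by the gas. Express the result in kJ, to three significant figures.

W ≈ -26.2 kJ

Adiabatic: TV^(γ−1) = const with γ = 7/5.
T₂ = T₁ (V₁/V₂)^(γ−1) = 585 × (13.3/3.78)^0.4 = 585 × 1.654 = 967.6 K.
W_by = nCᵥ(T₁ − T₂) = (3.3)(20.79)(585 − 967.6) = -26243 J.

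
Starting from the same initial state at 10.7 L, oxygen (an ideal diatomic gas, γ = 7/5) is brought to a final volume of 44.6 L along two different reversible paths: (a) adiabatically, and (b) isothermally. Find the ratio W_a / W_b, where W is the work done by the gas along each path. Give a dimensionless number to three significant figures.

Path (a) adiabatic: W = P₁V₁(1 − (V₁/V₂)^(γ−1))/(γ−1) → W_a/(P₁V₁) = 1.088.
Path (b) isothermal: W = P₁V₁ ln(V₂/V₁) → W_b/(P₁V₁) = 1.427.
W_a / W_b = 1.088 / 1.427 = 0.7619.

W_a / W_b ≈ 0.762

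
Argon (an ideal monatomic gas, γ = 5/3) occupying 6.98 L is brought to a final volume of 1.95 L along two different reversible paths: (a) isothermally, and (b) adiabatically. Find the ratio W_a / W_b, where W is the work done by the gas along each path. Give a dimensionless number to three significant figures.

Path (a) isothermal: W = P₁V₁ ln(V₂/V₁) → W_a/(P₁V₁) = -1.275.
Path (b) adiabatic: W = P₁V₁(1 − (V₁/V₂)^(γ−1))/(γ−1) → W_b/(P₁V₁) = -2.01.
W_a / W_b = -1.275 / -2.01 = 0.6344.

W_a / W_b ≈ 0.634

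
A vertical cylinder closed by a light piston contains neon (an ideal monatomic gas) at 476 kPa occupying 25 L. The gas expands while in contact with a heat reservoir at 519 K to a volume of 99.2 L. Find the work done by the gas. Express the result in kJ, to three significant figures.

Isothermal: W = nRT ln(V₂/V₁) = P₁V₁ ln(V₂/V₁).
P₁V₁ = (476 kPa)(25 L) = 11900 J.
W = 11900 × ln(99.2/25) = 11900 × 1.378
W_by_gas = 16401 J.

W ≈ 16.4 kJ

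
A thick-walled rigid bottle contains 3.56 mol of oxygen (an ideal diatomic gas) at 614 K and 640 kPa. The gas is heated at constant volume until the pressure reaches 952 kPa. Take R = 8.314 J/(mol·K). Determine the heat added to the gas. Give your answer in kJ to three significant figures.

Q ≈ 22.1 kJ

Constant volume ⇒ W = 0, so Q = ΔU = nCᵥΔT with Cᵥ = 5R/2 = 20.79 J/(mol·K).
At constant V, T₂/T₁ = P₂/P₁ ⇒ ΔT = T₁(P₂/P₁ − 1) = 614·(952/640 − 1) = 299.3 K.
ΔU = (3.56)(20.79)(299.3) = 22148 J.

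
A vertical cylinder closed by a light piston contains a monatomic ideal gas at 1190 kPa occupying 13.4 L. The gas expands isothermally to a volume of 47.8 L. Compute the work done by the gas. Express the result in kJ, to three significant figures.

Isothermal: W = nRT ln(V₂/V₁) = P₁V₁ ln(V₂/V₁).
P₁V₁ = (1190 kPa)(13.4 L) = 15946 J.
W = 15946 × ln(47.8/13.4) = 15946 × 1.272
W_by_gas = 20280 J.

W ≈ 20.3 kJ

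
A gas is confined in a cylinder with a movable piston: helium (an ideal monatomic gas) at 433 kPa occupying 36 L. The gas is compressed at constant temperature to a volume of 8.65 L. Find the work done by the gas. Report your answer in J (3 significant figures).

Isothermal: W = nRT ln(V₂/V₁) = P₁V₁ ln(V₂/V₁).
P₁V₁ = (433 kPa)(36 L) = 15588 J.
W = 15588 × ln(8.65/36) = 15588 × -1.426
W_by_gas = -22228 J.

W ≈ -22200 J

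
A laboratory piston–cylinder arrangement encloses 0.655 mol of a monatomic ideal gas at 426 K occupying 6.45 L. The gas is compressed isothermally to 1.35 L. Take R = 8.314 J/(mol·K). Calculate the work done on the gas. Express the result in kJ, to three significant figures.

W ≈ 3.63 kJ

Isothermal: W = nRT ln(V₂/V₁).
W = (0.655)(8.314)(426) × ln(1.35/6.45)
  = 2320 × -1.564
W_by_gas = -3628 J; work on gas = −W_by = 3628 J.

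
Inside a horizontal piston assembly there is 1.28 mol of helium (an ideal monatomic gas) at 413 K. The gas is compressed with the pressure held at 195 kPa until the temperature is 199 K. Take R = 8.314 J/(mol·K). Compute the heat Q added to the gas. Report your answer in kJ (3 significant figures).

Q ≈ -5.69 kJ

Isobaric: W = nRΔT = (1.28)(8.314)(-214) = -2277 J.
ΔU = nCᵥΔT with Cᵥ = 3R/2: ΔU = (1.28)(12.47)(-214) = -3416 J.
Q = ΔU + W = -3416 − 2277 = -5693 J.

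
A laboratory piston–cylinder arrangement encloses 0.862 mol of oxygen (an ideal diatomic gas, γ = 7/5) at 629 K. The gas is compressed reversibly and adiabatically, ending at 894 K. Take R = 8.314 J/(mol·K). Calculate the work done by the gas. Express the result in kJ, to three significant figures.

W ≈ -4.75 kJ

Adiabatic ⇒ Q = 0, so W_by = −ΔU = nCᵥ(T₁ − T₂).
Cᵥ = 5R/2 = 20.79 J/(mol·K).
W = (0.862)(20.79)(629 − 894) = -4748 J.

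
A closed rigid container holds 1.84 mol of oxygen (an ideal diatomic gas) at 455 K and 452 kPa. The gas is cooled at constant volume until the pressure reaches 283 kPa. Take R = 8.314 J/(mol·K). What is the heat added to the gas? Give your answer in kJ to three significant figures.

Q ≈ -6.51 kJ

Constant volume ⇒ W = 0, so Q = ΔU = nCᵥΔT with Cᵥ = 5R/2 = 20.79 J/(mol·K).
At constant V, T₂/T₁ = P₂/P₁ ⇒ ΔT = T₁(P₂/P₁ − 1) = 455·(283/452 − 1) = -170.1 K.
ΔU = (1.84)(20.79)(-170.1) = -6506 J.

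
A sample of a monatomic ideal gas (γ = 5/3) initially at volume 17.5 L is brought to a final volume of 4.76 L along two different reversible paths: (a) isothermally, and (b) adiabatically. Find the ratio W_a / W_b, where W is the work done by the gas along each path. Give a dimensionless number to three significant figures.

W_a / W_b ≈ 0.628

Path (a) isothermal: W = P₁V₁ ln(V₂/V₁) → W_a/(P₁V₁) = -1.302.
Path (b) adiabatic: W = P₁V₁(1 − (V₁/V₂)^(γ−1))/(γ−1) → W_b/(P₁V₁) = -2.073.
W_a / W_b = -1.302 / -2.073 = 0.628.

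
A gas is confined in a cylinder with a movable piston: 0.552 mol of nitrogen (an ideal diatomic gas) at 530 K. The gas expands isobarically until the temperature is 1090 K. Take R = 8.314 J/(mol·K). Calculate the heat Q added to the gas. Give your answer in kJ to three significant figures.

Isobaric: W = nRΔT = (0.552)(8.314)(560) = 2570 J.
ΔU = nCᵥΔT with Cᵥ = 5R/2: ΔU = (0.552)(20.79)(560) = 6425 J.
Q = ΔU + W = 6425 + 2570 = 8995 J.

Q ≈ 9.00 kJ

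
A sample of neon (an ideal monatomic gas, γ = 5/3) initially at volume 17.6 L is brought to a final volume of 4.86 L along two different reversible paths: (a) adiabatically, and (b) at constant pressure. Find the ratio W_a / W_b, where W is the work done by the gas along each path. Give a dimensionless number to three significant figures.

W_a / W_b ≈ 2.81

Path (a) adiabatic: W = P₁V₁(1 − (V₁/V₂)^(γ−1))/(γ−1) → W_a/(P₁V₁) = -2.037.
Path (b) isobaric: W = P₁(V₂ − V₁) → W_b/(P₁V₁) = -0.7239.
W_a / W_b = -2.037 / -0.7239 = 2.815.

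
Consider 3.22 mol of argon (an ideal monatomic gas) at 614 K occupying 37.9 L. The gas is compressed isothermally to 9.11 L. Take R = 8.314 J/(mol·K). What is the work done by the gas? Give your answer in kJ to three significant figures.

W ≈ -23.4 kJ

Isothermal: W = nRT ln(V₂/V₁).
W = (3.22)(8.314)(614) × ln(9.11/37.9)
  = 16437 × -1.426
W_by_gas = -23433 J.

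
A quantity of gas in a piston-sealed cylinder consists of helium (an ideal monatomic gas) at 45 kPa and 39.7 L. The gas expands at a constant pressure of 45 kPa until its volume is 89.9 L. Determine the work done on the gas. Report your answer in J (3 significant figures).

Isobaric: W = P ΔV.
W = (45 kPa)(89.9 − 39.7 L) = (45)(50.2) = 2259 J.
Work on gas = −W_by = -2259 J.

W ≈ -2260 J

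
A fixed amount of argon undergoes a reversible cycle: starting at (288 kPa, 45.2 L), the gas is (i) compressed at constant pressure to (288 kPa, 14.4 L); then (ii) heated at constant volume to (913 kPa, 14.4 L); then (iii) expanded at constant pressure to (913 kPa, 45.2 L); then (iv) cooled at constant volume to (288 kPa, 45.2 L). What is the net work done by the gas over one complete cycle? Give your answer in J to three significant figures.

W_net ≈ 19300 J

Constant-volume legs do no work.
W(i) = (288)(14.4 − 45.2) = -8870 J; W(iii) = (913)(45.2 − 14.4) = 28120 J.
W_net = -8870 + 28120 = 19250 J (the clockwise enclosed area).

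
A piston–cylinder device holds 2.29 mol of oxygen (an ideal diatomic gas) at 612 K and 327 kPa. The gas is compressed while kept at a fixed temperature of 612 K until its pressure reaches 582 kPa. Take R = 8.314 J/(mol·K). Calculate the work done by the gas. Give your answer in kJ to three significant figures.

Isothermal process: W = nRT ln(V₂/V₁) = nRT ln(P₁/P₂).
W = (2.29)(8.314)(612) × ln(327/582)
  = 11652 × ln(0.5619) = 11652 × -0.5765
W_by_gas = -6717 J.

W ≈ -6.72 kJ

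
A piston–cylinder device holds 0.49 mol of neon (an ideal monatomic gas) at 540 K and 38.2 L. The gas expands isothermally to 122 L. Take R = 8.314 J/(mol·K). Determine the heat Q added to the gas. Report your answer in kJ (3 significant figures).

Isothermal ⇒ ΔU = 0, so Q = W = nRT ln(V₂/V₁).
Q = (0.49)(8.314)(540) ln(122/38.2) = 2200 × 1.161 = 2554 J.

Q ≈ 2.55 kJ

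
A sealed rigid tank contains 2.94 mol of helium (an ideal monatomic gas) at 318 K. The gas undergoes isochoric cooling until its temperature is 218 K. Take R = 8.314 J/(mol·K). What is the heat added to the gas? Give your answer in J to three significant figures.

Q ≈ -3670 J

Constant volume ⇒ W = 0, so Q = ΔU = nCᵥΔT with Cᵥ = 3R/2 = 12.47 J/(mol·K).
ΔU = (2.94)(12.47)(218 − 318) = -3666 J.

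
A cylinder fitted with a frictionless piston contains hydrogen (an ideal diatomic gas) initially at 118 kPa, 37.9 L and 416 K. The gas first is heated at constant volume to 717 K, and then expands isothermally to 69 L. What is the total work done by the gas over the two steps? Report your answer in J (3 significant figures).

W_total ≈ 4620 J

Step 1 (isochoric): W = 0 (constant volume).
After step 1: P = 203.4 kPa (V unchanged).
Step 2 (isothermal): W = P₁V₁ ln(V₂/V₁) = (7708) ln(69/37.9) = 4618 J.
W_total = 0 + 4618 = 4618 J.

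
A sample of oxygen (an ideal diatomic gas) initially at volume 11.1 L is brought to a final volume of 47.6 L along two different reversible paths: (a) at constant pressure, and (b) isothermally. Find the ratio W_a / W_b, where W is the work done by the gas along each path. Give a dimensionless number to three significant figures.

Path (a) isobaric: W = P₁(V₂ − V₁) → W_a/(P₁V₁) = 3.288.
Path (b) isothermal: W = P₁V₁ ln(V₂/V₁) → W_b/(P₁V₁) = 1.456.
W_a / W_b = 3.288 / 1.456 = 2.259.

W_a / W_b ≈ 2.26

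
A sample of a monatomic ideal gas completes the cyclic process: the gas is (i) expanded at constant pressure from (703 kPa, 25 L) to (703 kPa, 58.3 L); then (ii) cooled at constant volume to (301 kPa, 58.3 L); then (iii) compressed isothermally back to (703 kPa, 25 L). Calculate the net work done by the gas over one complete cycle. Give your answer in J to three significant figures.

W_net ≈ 8550 J

Leg (i): W = PΔV = (703)(58.3 − 25) = 23410 J.
Leg (ii): W = 0.
Leg (iii): W = PᵢVᵢ ln(V_f/Vᵢ) = (17548) ln(25/58.3) = -14859 J.
W_net = 23410 − 14859 = 8551 J.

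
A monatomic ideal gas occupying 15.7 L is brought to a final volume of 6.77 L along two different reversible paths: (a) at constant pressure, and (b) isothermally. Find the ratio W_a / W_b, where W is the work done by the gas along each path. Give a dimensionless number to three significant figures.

Path (a) isobaric: W = P₁(V₂ − V₁) → W_a/(P₁V₁) = -0.5688.
Path (b) isothermal: W = P₁V₁ ln(V₂/V₁) → W_b/(P₁V₁) = -0.8412.
W_a / W_b = -0.5688 / -0.8412 = 0.6762.

W_a / W_b ≈ 0.676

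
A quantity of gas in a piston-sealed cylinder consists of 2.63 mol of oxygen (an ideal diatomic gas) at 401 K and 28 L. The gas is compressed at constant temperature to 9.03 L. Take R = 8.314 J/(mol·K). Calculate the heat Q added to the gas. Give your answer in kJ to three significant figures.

Isothermal ⇒ ΔU = 0, so Q = W = nRT ln(V₂/V₁).
Q = (2.63)(8.314)(401) ln(9.03/28) = 8768 × -1.132 = -9923 J.

Q ≈ -9.92 kJ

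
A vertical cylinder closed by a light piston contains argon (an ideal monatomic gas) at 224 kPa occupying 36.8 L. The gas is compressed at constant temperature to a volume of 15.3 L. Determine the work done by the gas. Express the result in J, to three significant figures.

Isothermal: W = nRT ln(V₂/V₁) = P₁V₁ ln(V₂/V₁).
P₁V₁ = (224 kPa)(36.8 L) = 8243 J.
W = 8243 × ln(15.3/36.8) = 8243 × -0.8776
W_by_gas = -7235 J.

W ≈ -7230 J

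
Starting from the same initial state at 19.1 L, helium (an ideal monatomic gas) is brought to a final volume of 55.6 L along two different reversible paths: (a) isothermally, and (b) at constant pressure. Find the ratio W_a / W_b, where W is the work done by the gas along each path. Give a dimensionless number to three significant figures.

W_a / W_b ≈ 0.559

Path (a) isothermal: W = P₁V₁ ln(V₂/V₁) → W_a/(P₁V₁) = 1.068.
Path (b) isobaric: W = P₁(V₂ − V₁) → W_b/(P₁V₁) = 1.911.
W_a / W_b = 1.068 / 1.911 = 0.5591.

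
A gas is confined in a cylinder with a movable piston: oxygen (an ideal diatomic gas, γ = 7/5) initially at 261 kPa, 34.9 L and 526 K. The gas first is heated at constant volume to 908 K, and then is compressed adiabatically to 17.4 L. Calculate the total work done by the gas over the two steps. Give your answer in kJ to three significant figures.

W_total ≈ -12.6 kJ

Step 1 (isochoric): W = 0 (constant volume).
After step 1: P = 450.5 kPa (V unchanged).
Step 2 (adiabatic): W = (P₁V₁ − P₂V₂)/(γ−1) = (15724 − 20772)/0.4 = -12620 J.
W_total = 0 − 12620 = -12620 J.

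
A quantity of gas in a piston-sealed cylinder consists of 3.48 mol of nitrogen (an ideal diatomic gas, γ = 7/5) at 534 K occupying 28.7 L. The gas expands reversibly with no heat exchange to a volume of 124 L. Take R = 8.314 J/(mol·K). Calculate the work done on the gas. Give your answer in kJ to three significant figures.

W ≈ -17.1 kJ

Adiabatic: TV^(γ−1) = const with γ = 7/5.
T₂ = T₁ (V₁/V₂)^(γ−1) = 534 × (28.7/124)^0.4 = 534 × 0.5569 = 297.4 K.
W_by = nCᵥ(T₁ − T₂) = (3.48)(20.79)(534 − 297.4) = 17114 J.
Work on gas = −W_by = -17114 J.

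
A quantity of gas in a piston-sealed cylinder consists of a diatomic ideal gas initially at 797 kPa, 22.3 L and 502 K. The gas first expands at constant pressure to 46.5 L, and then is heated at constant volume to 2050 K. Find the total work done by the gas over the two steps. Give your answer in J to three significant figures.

Step 1 (isobaric): W = PΔV = (797 kPa)(46.5 − 22.3 L) = 19287 J.
Step 2 (isochoric): W = 0 (constant volume).
W_total = 19287 + 0 = 19287 J.

W_total ≈ 19300 J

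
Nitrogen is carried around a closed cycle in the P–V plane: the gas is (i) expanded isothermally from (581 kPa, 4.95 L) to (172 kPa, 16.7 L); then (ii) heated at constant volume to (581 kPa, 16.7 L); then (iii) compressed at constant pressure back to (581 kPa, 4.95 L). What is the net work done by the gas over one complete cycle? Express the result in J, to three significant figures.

Leg (i): W = PᵢVᵢ ln(V_f/Vᵢ) = (2876) ln(16.7/4.95) = 3497 J.
Leg (ii): W = 0.
Leg (iii): W = PΔV = (581)(4.95 − 16.7) = -6827 J.
W_net = 3497 − 6827 = -3330 J.

W_net ≈ -3330 J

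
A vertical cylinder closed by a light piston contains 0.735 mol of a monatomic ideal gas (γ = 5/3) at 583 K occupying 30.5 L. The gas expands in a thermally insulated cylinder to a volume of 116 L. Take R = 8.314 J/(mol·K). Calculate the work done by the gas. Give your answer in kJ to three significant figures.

W ≈ 3.15 kJ

Adiabatic: TV^(γ−1) = const with γ = 5/3.
T₂ = T₁ (V₁/V₂)^(γ−1) = 583 × (30.5/116)^0.667 = 583 × 0.4104 = 239.3 K.
W_by = nCᵥ(T₁ − T₂) = (0.735)(12.47)(583 − 239.3) = 3151 J.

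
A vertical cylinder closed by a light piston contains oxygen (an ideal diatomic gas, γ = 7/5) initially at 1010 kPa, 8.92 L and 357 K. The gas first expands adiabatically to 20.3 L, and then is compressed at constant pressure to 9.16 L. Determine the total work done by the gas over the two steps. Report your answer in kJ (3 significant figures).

Step 1 (adiabatic): W = (P₁V₁ − P₂V₂)/(γ−1) = (9009 − 6484)/0.4 = 6313 J.
After step 1: P = 319.4 kPa, V = 20.3 L, T = 256.9 K.
Step 2 (isobaric): W = PΔV = (319.4 kPa)(9.16 − 20.3 L) = -3558 J.
W_total = 6313 − 3558 = 2755 J.

W_total ≈ 2.76 kJ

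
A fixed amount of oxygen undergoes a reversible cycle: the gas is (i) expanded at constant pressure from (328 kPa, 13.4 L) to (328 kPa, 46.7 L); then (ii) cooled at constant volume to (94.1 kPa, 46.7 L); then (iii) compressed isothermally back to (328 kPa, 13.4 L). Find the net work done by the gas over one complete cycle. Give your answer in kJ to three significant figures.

Leg (i): W = PΔV = (328)(46.7 − 13.4) = 10922 J.
Leg (ii): W = 0.
Leg (iii): W = PᵢVᵢ ln(V_f/Vᵢ) = (4394) ln(13.4/46.7) = -5486 J.
W_net = 10922 − 5486 = 5436 J.

W_net ≈ 5.44 kJ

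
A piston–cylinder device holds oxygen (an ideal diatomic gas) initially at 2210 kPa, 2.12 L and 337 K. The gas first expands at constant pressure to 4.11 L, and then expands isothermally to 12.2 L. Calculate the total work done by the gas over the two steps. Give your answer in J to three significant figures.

W_total ≈ 14300 J

Step 1 (isobaric): W = PΔV = (2210 kPa)(4.11 − 2.12 L) = 4398 J.
After step 1: P = 2210 kPa, V = 4.11 L, T = 653.3 K.
Step 2 (isothermal): W = P₁V₁ ln(V₂/V₁) = (9083) ln(12.2/4.11) = 9883 J.
W_total = 4398 + 9883 = 14280 J.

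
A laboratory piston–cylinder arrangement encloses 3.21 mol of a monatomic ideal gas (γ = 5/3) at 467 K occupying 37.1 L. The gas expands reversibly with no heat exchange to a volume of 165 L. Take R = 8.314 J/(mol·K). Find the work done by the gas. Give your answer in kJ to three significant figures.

Adiabatic: TV^(γ−1) = const with γ = 5/3.
T₂ = T₁ (V₁/V₂)^(γ−1) = 467 × (37.1/165)^0.667 = 467 × 0.3698 = 172.7 K.
W_by = nCᵥ(T₁ − T₂) = (3.21)(12.47)(467 − 172.7) = 11782 J.

W ≈ 11.8 kJ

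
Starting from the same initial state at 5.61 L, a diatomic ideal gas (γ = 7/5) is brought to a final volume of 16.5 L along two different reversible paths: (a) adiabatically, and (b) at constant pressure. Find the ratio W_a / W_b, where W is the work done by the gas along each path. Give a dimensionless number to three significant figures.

Path (a) adiabatic: W = P₁V₁(1 − (V₁/V₂)^(γ−1))/(γ−1) → W_a/(P₁V₁) = 0.8762.
Path (b) isobaric: W = P₁(V₂ − V₁) → W_b/(P₁V₁) = 1.941.
W_a / W_b = 0.8762 / 1.941 = 0.4514.

W_a / W_b ≈ 0.451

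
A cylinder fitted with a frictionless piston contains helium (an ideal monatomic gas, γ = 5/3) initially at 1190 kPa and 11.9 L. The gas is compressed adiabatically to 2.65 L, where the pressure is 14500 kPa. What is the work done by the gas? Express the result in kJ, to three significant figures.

W ≈ -36.4 kJ

Adiabatic: W = (P₁V₁ − P₂V₂)/(γ − 1) with γ = 5/3.
P₁V₁ = 14161 J, P₂V₂ = 38425 J.
W = (14161 − 38425) / 0.6667 = -36396 J.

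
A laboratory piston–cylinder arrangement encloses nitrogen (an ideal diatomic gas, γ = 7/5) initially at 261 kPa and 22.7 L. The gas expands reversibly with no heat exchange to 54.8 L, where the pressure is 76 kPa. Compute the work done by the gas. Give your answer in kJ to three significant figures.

W ≈ 4.40 kJ

Adiabatic: W = (P₁V₁ − P₂V₂)/(γ − 1) with γ = 7/5.
P₁V₁ = 5925 J, P₂V₂ = 4165 J.
W = (5925 − 4165) / 0.4 = 4400 J.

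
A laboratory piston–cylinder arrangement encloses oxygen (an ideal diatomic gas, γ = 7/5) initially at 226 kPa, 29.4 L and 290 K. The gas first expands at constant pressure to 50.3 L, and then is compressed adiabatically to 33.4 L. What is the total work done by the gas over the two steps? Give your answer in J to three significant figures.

Step 1 (isobaric): W = PΔV = (226 kPa)(50.3 − 29.4 L) = 4723 J.
After step 1: P = 226 kPa, V = 50.3 L, T = 496.2 K.
Step 2 (adiabatic): W = (P₁V₁ − P₂V₂)/(γ−1) = (11368 − 13391)/0.4 = -5057 J.
W_total = 4723 − 5057 = -334 J.

W_total ≈ -334 J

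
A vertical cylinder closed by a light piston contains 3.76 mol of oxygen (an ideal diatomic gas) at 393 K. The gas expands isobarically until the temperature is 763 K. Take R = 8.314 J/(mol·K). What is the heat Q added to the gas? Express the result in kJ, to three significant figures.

Q ≈ 40.5 kJ

Isobaric: W = nRΔT = (3.76)(8.314)(370) = 11566 J.
ΔU = nCᵥΔT with Cᵥ = 5R/2: ΔU = (3.76)(20.79)(370) = 28916 J.
Q = ΔU + W = 28916 + 11566 = 40483 J.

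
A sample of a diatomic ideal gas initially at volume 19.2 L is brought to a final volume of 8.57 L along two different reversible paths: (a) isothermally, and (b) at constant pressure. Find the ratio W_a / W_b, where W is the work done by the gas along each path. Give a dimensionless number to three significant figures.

Path (a) isothermal: W = P₁V₁ ln(V₂/V₁) → W_a/(P₁V₁) = -0.8066.
Path (b) isobaric: W = P₁(V₂ − V₁) → W_b/(P₁V₁) = -0.5536.
W_a / W_b = -0.8066 / -0.5536 = 1.457.

W_a / W_b ≈ 1.46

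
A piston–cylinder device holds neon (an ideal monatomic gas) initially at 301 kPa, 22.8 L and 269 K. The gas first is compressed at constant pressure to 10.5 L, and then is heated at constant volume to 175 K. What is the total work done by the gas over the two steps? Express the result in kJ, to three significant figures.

Step 1 (isobaric): W = PΔV = (301 kPa)(10.5 − 22.8 L) = -3702 J.
Step 2 (isochoric): W = 0 (constant volume).
W_total = -3702 + 0 = -3702 J.

W_total ≈ -3.70 kJ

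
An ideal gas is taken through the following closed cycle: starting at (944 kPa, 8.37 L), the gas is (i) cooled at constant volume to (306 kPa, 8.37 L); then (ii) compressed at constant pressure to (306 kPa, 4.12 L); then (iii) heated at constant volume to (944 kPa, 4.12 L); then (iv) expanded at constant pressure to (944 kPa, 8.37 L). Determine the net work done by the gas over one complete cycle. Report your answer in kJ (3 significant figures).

Constant-volume legs do no work.
W(ii) = (306)(4.12 − 8.37) = -1300 J; W(iv) = (944)(8.37 − 4.12) = 4012 J.
W_net = -1300 + 4012 = 2711 J (the clockwise enclosed area).

W_net ≈ 2.71 kJ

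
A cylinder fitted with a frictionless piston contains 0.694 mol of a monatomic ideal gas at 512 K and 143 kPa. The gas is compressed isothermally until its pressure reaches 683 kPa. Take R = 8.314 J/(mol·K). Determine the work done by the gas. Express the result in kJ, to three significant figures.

Isothermal process: W = nRT ln(V₂/V₁) = nRT ln(P₁/P₂).
W = (0.694)(8.314)(512) × ln(143/683)
  = 2954 × ln(0.2094) = 2954 × -1.564
W_by_gas = -4619 J.

W ≈ -4.62 kJ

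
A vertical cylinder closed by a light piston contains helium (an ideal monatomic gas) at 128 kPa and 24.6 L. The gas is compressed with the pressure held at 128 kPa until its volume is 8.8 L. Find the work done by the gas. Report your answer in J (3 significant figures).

Isobaric: W = P ΔV.
W = (128 kPa)(8.8 − 24.6 L) = (128)(-15.8) = -2022 J.

W ≈ -2020 J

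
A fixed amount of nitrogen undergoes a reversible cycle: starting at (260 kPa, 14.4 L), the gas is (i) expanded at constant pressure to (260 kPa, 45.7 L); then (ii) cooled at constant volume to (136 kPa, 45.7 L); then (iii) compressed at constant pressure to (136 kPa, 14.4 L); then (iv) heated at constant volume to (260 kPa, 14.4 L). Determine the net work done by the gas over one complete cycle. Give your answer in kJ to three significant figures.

Constant-volume legs do no work.
W(i) = (260)(45.7 − 14.4) = 8138 J; W(iii) = (136)(14.4 − 45.7) = -4257 J.
W_net = 8138 − 4257 = 3881 J (the clockwise enclosed area).

W_net ≈ 3.88 kJ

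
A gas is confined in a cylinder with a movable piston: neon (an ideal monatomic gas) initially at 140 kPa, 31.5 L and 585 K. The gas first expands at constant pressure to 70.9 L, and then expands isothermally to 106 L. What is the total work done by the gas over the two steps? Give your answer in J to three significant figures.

W_total ≈ 9510 J

Step 1 (isobaric): W = PΔV = (140 kPa)(70.9 − 31.5 L) = 5516 J.
After step 1: P = 140 kPa, V = 70.9 L, T = 1317 K.
Step 2 (isothermal): W = P₁V₁ ln(V₂/V₁) = (9926) ln(106/70.9) = 3992 J.
W_total = 5516 + 3992 = 9508 J.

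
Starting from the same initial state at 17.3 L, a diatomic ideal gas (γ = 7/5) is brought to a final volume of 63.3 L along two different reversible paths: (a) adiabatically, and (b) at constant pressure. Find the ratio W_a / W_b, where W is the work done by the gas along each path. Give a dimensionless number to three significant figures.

W_a / W_b ≈ 0.381

Path (a) adiabatic: W = P₁V₁(1 − (V₁/V₂)^(γ−1))/(γ−1) → W_a/(P₁V₁) = 1.012.
Path (b) isobaric: W = P₁(V₂ − V₁) → W_b/(P₁V₁) = 2.659.
W_a / W_b = 1.012 / 2.659 = 0.3806.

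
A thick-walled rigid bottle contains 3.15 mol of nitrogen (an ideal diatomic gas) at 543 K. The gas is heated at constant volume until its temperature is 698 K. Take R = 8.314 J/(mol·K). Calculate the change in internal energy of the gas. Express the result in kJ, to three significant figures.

Constant volume ⇒ W = 0, so Q = ΔU = nCᵥΔT with Cᵥ = 5R/2 = 20.79 J/(mol·K).
ΔU = (3.15)(20.79)(698 − 543) = 10148 J.

ΔU ≈ 10.1 kJ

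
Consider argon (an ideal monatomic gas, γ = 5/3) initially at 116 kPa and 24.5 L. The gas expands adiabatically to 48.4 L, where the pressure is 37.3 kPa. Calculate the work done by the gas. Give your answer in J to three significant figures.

Adiabatic: W = (P₁V₁ − P₂V₂)/(γ − 1) with γ = 5/3.
P₁V₁ = 2842 J, P₂V₂ = 1805 J.
W = (2842 − 1805) / 0.6667 = 1555 J.

W ≈ 1560 J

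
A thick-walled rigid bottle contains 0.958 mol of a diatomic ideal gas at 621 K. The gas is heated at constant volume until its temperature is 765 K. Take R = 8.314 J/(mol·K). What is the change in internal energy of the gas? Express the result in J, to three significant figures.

ΔU ≈ 2870 J

Constant volume ⇒ W = 0, so Q = ΔU = nCᵥΔT with Cᵥ = 5R/2 = 20.79 J/(mol·K).
ΔU = (0.958)(20.79)(765 − 621) = 2867 J.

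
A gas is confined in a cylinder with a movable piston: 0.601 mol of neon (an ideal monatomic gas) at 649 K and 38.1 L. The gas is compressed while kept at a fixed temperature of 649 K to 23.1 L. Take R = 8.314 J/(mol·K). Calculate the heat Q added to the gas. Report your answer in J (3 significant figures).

Q ≈ -1620 J

Isothermal ⇒ ΔU = 0, so Q = W = nRT ln(V₂/V₁).
Q = (0.601)(8.314)(649) ln(23.1/38.1) = 3243 × -0.5004 = -1623 J.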